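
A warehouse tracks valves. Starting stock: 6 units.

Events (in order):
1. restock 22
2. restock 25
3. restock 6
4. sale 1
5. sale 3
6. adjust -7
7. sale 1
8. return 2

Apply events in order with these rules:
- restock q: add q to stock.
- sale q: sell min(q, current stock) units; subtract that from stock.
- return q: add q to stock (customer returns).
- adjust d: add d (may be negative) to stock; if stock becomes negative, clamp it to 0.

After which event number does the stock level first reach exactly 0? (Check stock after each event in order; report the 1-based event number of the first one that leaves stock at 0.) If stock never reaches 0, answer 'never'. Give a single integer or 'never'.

Processing events:
Start: stock = 6
  Event 1 (restock 22): 6 + 22 = 28
  Event 2 (restock 25): 28 + 25 = 53
  Event 3 (restock 6): 53 + 6 = 59
  Event 4 (sale 1): sell min(1,59)=1. stock: 59 - 1 = 58. total_sold = 1
  Event 5 (sale 3): sell min(3,58)=3. stock: 58 - 3 = 55. total_sold = 4
  Event 6 (adjust -7): 55 + -7 = 48
  Event 7 (sale 1): sell min(1,48)=1. stock: 48 - 1 = 47. total_sold = 5
  Event 8 (return 2): 47 + 2 = 49
Final: stock = 49, total_sold = 5

Stock never reaches 0.

Answer: never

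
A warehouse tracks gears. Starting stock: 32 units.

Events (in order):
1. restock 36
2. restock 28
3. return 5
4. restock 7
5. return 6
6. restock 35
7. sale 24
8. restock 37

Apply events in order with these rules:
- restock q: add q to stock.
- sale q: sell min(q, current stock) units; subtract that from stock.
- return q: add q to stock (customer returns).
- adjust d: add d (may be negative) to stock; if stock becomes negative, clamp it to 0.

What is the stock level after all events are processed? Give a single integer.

Processing events:
Start: stock = 32
  Event 1 (restock 36): 32 + 36 = 68
  Event 2 (restock 28): 68 + 28 = 96
  Event 3 (return 5): 96 + 5 = 101
  Event 4 (restock 7): 101 + 7 = 108
  Event 5 (return 6): 108 + 6 = 114
  Event 6 (restock 35): 114 + 35 = 149
  Event 7 (sale 24): sell min(24,149)=24. stock: 149 - 24 = 125. total_sold = 24
  Event 8 (restock 37): 125 + 37 = 162
Final: stock = 162, total_sold = 24

Answer: 162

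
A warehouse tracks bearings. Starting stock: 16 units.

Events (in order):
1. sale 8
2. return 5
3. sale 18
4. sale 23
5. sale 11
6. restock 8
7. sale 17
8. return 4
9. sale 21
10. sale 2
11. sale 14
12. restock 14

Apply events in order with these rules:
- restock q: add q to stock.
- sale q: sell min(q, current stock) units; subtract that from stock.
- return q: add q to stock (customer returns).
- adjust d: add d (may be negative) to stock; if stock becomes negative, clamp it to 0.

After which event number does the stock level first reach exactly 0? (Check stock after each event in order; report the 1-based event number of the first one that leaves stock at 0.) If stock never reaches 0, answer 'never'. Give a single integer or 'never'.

Processing events:
Start: stock = 16
  Event 1 (sale 8): sell min(8,16)=8. stock: 16 - 8 = 8. total_sold = 8
  Event 2 (return 5): 8 + 5 = 13
  Event 3 (sale 18): sell min(18,13)=13. stock: 13 - 13 = 0. total_sold = 21
  Event 4 (sale 23): sell min(23,0)=0. stock: 0 - 0 = 0. total_sold = 21
  Event 5 (sale 11): sell min(11,0)=0. stock: 0 - 0 = 0. total_sold = 21
  Event 6 (restock 8): 0 + 8 = 8
  Event 7 (sale 17): sell min(17,8)=8. stock: 8 - 8 = 0. total_sold = 29
  Event 8 (return 4): 0 + 4 = 4
  Event 9 (sale 21): sell min(21,4)=4. stock: 4 - 4 = 0. total_sold = 33
  Event 10 (sale 2): sell min(2,0)=0. stock: 0 - 0 = 0. total_sold = 33
  Event 11 (sale 14): sell min(14,0)=0. stock: 0 - 0 = 0. total_sold = 33
  Event 12 (restock 14): 0 + 14 = 14
Final: stock = 14, total_sold = 33

First zero at event 3.

Answer: 3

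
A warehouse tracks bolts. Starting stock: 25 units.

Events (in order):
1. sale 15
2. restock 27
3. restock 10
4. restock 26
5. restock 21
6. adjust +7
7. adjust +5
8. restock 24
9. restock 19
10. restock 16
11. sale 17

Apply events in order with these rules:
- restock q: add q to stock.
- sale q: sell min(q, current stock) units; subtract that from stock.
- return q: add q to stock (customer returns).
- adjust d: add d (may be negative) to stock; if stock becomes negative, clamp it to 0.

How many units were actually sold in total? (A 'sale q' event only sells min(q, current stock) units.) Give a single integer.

Processing events:
Start: stock = 25
  Event 1 (sale 15): sell min(15,25)=15. stock: 25 - 15 = 10. total_sold = 15
  Event 2 (restock 27): 10 + 27 = 37
  Event 3 (restock 10): 37 + 10 = 47
  Event 4 (restock 26): 47 + 26 = 73
  Event 5 (restock 21): 73 + 21 = 94
  Event 6 (adjust +7): 94 + 7 = 101
  Event 7 (adjust +5): 101 + 5 = 106
  Event 8 (restock 24): 106 + 24 = 130
  Event 9 (restock 19): 130 + 19 = 149
  Event 10 (restock 16): 149 + 16 = 165
  Event 11 (sale 17): sell min(17,165)=17. stock: 165 - 17 = 148. total_sold = 32
Final: stock = 148, total_sold = 32

Answer: 32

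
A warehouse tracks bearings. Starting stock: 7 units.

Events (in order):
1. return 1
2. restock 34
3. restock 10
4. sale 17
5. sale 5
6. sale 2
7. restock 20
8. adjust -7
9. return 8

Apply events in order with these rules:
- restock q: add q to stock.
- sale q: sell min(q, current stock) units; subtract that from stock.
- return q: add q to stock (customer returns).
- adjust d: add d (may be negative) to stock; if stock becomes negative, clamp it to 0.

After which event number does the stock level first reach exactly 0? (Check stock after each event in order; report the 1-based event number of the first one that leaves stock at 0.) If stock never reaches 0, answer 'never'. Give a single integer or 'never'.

Answer: never

Derivation:
Processing events:
Start: stock = 7
  Event 1 (return 1): 7 + 1 = 8
  Event 2 (restock 34): 8 + 34 = 42
  Event 3 (restock 10): 42 + 10 = 52
  Event 4 (sale 17): sell min(17,52)=17. stock: 52 - 17 = 35. total_sold = 17
  Event 5 (sale 5): sell min(5,35)=5. stock: 35 - 5 = 30. total_sold = 22
  Event 6 (sale 2): sell min(2,30)=2. stock: 30 - 2 = 28. total_sold = 24
  Event 7 (restock 20): 28 + 20 = 48
  Event 8 (adjust -7): 48 + -7 = 41
  Event 9 (return 8): 41 + 8 = 49
Final: stock = 49, total_sold = 24

Stock never reaches 0.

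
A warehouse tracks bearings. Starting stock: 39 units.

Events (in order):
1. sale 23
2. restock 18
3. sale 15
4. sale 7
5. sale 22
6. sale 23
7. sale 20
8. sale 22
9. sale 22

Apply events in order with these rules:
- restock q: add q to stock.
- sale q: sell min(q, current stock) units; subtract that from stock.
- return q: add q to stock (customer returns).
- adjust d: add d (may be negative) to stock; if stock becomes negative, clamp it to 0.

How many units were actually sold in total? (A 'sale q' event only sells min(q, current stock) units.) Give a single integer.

Answer: 57

Derivation:
Processing events:
Start: stock = 39
  Event 1 (sale 23): sell min(23,39)=23. stock: 39 - 23 = 16. total_sold = 23
  Event 2 (restock 18): 16 + 18 = 34
  Event 3 (sale 15): sell min(15,34)=15. stock: 34 - 15 = 19. total_sold = 38
  Event 4 (sale 7): sell min(7,19)=7. stock: 19 - 7 = 12. total_sold = 45
  Event 5 (sale 22): sell min(22,12)=12. stock: 12 - 12 = 0. total_sold = 57
  Event 6 (sale 23): sell min(23,0)=0. stock: 0 - 0 = 0. total_sold = 57
  Event 7 (sale 20): sell min(20,0)=0. stock: 0 - 0 = 0. total_sold = 57
  Event 8 (sale 22): sell min(22,0)=0. stock: 0 - 0 = 0. total_sold = 57
  Event 9 (sale 22): sell min(22,0)=0. stock: 0 - 0 = 0. total_sold = 57
Final: stock = 0, total_sold = 57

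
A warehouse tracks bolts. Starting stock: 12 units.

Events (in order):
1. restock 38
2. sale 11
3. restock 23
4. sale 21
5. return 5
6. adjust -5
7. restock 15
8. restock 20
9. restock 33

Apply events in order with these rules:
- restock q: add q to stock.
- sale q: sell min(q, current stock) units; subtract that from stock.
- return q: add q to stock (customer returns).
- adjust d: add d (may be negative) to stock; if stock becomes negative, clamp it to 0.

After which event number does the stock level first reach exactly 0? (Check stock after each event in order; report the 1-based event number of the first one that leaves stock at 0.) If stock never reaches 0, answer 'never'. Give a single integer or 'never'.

Answer: never

Derivation:
Processing events:
Start: stock = 12
  Event 1 (restock 38): 12 + 38 = 50
  Event 2 (sale 11): sell min(11,50)=11. stock: 50 - 11 = 39. total_sold = 11
  Event 3 (restock 23): 39 + 23 = 62
  Event 4 (sale 21): sell min(21,62)=21. stock: 62 - 21 = 41. total_sold = 32
  Event 5 (return 5): 41 + 5 = 46
  Event 6 (adjust -5): 46 + -5 = 41
  Event 7 (restock 15): 41 + 15 = 56
  Event 8 (restock 20): 56 + 20 = 76
  Event 9 (restock 33): 76 + 33 = 109
Final: stock = 109, total_sold = 32

Stock never reaches 0.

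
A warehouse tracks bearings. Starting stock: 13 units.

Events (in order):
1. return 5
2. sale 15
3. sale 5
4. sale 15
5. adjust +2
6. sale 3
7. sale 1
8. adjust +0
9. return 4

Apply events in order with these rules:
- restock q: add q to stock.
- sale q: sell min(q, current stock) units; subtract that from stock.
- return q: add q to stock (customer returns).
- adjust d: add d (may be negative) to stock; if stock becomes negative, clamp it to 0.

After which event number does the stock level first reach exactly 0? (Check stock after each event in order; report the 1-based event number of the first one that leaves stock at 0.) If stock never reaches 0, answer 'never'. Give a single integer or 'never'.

Processing events:
Start: stock = 13
  Event 1 (return 5): 13 + 5 = 18
  Event 2 (sale 15): sell min(15,18)=15. stock: 18 - 15 = 3. total_sold = 15
  Event 3 (sale 5): sell min(5,3)=3. stock: 3 - 3 = 0. total_sold = 18
  Event 4 (sale 15): sell min(15,0)=0. stock: 0 - 0 = 0. total_sold = 18
  Event 5 (adjust +2): 0 + 2 = 2
  Event 6 (sale 3): sell min(3,2)=2. stock: 2 - 2 = 0. total_sold = 20
  Event 7 (sale 1): sell min(1,0)=0. stock: 0 - 0 = 0. total_sold = 20
  Event 8 (adjust +0): 0 + 0 = 0
  Event 9 (return 4): 0 + 4 = 4
Final: stock = 4, total_sold = 20

First zero at event 3.

Answer: 3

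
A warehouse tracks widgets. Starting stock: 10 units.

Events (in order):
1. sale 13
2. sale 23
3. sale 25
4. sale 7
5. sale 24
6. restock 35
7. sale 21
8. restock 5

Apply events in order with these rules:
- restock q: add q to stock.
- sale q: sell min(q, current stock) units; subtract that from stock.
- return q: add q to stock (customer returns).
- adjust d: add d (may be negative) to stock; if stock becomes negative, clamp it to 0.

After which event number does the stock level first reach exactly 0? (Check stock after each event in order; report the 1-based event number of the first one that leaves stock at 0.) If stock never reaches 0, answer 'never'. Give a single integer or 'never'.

Answer: 1

Derivation:
Processing events:
Start: stock = 10
  Event 1 (sale 13): sell min(13,10)=10. stock: 10 - 10 = 0. total_sold = 10
  Event 2 (sale 23): sell min(23,0)=0. stock: 0 - 0 = 0. total_sold = 10
  Event 3 (sale 25): sell min(25,0)=0. stock: 0 - 0 = 0. total_sold = 10
  Event 4 (sale 7): sell min(7,0)=0. stock: 0 - 0 = 0. total_sold = 10
  Event 5 (sale 24): sell min(24,0)=0. stock: 0 - 0 = 0. total_sold = 10
  Event 6 (restock 35): 0 + 35 = 35
  Event 7 (sale 21): sell min(21,35)=21. stock: 35 - 21 = 14. total_sold = 31
  Event 8 (restock 5): 14 + 5 = 19
Final: stock = 19, total_sold = 31

First zero at event 1.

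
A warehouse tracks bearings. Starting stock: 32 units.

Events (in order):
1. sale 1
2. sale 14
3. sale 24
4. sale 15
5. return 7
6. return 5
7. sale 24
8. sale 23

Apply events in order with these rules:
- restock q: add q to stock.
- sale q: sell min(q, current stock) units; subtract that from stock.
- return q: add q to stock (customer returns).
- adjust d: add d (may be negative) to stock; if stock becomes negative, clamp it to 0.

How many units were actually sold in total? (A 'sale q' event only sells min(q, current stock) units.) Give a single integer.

Processing events:
Start: stock = 32
  Event 1 (sale 1): sell min(1,32)=1. stock: 32 - 1 = 31. total_sold = 1
  Event 2 (sale 14): sell min(14,31)=14. stock: 31 - 14 = 17. total_sold = 15
  Event 3 (sale 24): sell min(24,17)=17. stock: 17 - 17 = 0. total_sold = 32
  Event 4 (sale 15): sell min(15,0)=0. stock: 0 - 0 = 0. total_sold = 32
  Event 5 (return 7): 0 + 7 = 7
  Event 6 (return 5): 7 + 5 = 12
  Event 7 (sale 24): sell min(24,12)=12. stock: 12 - 12 = 0. total_sold = 44
  Event 8 (sale 23): sell min(23,0)=0. stock: 0 - 0 = 0. total_sold = 44
Final: stock = 0, total_sold = 44

Answer: 44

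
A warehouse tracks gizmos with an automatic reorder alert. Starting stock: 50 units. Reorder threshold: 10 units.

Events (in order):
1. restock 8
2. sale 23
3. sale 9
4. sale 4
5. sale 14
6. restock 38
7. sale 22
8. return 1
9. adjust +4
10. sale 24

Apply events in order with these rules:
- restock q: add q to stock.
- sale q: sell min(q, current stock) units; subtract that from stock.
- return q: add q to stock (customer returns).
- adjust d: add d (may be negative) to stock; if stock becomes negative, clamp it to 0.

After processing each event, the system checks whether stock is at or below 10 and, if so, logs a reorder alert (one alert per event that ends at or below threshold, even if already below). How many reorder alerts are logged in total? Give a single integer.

Processing events:
Start: stock = 50
  Event 1 (restock 8): 50 + 8 = 58
  Event 2 (sale 23): sell min(23,58)=23. stock: 58 - 23 = 35. total_sold = 23
  Event 3 (sale 9): sell min(9,35)=9. stock: 35 - 9 = 26. total_sold = 32
  Event 4 (sale 4): sell min(4,26)=4. stock: 26 - 4 = 22. total_sold = 36
  Event 5 (sale 14): sell min(14,22)=14. stock: 22 - 14 = 8. total_sold = 50
  Event 6 (restock 38): 8 + 38 = 46
  Event 7 (sale 22): sell min(22,46)=22. stock: 46 - 22 = 24. total_sold = 72
  Event 8 (return 1): 24 + 1 = 25
  Event 9 (adjust +4): 25 + 4 = 29
  Event 10 (sale 24): sell min(24,29)=24. stock: 29 - 24 = 5. total_sold = 96
Final: stock = 5, total_sold = 96

Checking against threshold 10:
  After event 1: stock=58 > 10
  After event 2: stock=35 > 10
  After event 3: stock=26 > 10
  After event 4: stock=22 > 10
  After event 5: stock=8 <= 10 -> ALERT
  After event 6: stock=46 > 10
  After event 7: stock=24 > 10
  After event 8: stock=25 > 10
  After event 9: stock=29 > 10
  After event 10: stock=5 <= 10 -> ALERT
Alert events: [5, 10]. Count = 2

Answer: 2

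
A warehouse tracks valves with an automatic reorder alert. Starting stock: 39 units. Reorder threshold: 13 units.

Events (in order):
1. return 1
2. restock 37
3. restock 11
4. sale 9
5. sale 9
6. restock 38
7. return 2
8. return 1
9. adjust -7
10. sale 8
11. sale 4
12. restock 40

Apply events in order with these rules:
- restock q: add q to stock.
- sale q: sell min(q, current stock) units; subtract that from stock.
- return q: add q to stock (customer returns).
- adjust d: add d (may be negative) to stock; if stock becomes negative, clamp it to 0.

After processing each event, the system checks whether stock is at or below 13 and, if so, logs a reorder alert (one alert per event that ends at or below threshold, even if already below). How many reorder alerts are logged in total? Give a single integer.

Processing events:
Start: stock = 39
  Event 1 (return 1): 39 + 1 = 40
  Event 2 (restock 37): 40 + 37 = 77
  Event 3 (restock 11): 77 + 11 = 88
  Event 4 (sale 9): sell min(9,88)=9. stock: 88 - 9 = 79. total_sold = 9
  Event 5 (sale 9): sell min(9,79)=9. stock: 79 - 9 = 70. total_sold = 18
  Event 6 (restock 38): 70 + 38 = 108
  Event 7 (return 2): 108 + 2 = 110
  Event 8 (return 1): 110 + 1 = 111
  Event 9 (adjust -7): 111 + -7 = 104
  Event 10 (sale 8): sell min(8,104)=8. stock: 104 - 8 = 96. total_sold = 26
  Event 11 (sale 4): sell min(4,96)=4. stock: 96 - 4 = 92. total_sold = 30
  Event 12 (restock 40): 92 + 40 = 132
Final: stock = 132, total_sold = 30

Checking against threshold 13:
  After event 1: stock=40 > 13
  After event 2: stock=77 > 13
  After event 3: stock=88 > 13
  After event 4: stock=79 > 13
  After event 5: stock=70 > 13
  After event 6: stock=108 > 13
  After event 7: stock=110 > 13
  After event 8: stock=111 > 13
  After event 9: stock=104 > 13
  After event 10: stock=96 > 13
  After event 11: stock=92 > 13
  After event 12: stock=132 > 13
Alert events: []. Count = 0

Answer: 0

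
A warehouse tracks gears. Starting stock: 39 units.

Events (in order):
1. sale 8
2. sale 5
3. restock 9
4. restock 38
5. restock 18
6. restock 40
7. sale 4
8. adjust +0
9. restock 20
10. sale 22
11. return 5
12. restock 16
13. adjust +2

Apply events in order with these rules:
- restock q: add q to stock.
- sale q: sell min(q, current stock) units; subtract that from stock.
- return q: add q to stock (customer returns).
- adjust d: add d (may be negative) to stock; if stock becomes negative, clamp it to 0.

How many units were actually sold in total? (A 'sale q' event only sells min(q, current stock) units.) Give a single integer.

Answer: 39

Derivation:
Processing events:
Start: stock = 39
  Event 1 (sale 8): sell min(8,39)=8. stock: 39 - 8 = 31. total_sold = 8
  Event 2 (sale 5): sell min(5,31)=5. stock: 31 - 5 = 26. total_sold = 13
  Event 3 (restock 9): 26 + 9 = 35
  Event 4 (restock 38): 35 + 38 = 73
  Event 5 (restock 18): 73 + 18 = 91
  Event 6 (restock 40): 91 + 40 = 131
  Event 7 (sale 4): sell min(4,131)=4. stock: 131 - 4 = 127. total_sold = 17
  Event 8 (adjust +0): 127 + 0 = 127
  Event 9 (restock 20): 127 + 20 = 147
  Event 10 (sale 22): sell min(22,147)=22. stock: 147 - 22 = 125. total_sold = 39
  Event 11 (return 5): 125 + 5 = 130
  Event 12 (restock 16): 130 + 16 = 146
  Event 13 (adjust +2): 146 + 2 = 148
Final: stock = 148, total_sold = 39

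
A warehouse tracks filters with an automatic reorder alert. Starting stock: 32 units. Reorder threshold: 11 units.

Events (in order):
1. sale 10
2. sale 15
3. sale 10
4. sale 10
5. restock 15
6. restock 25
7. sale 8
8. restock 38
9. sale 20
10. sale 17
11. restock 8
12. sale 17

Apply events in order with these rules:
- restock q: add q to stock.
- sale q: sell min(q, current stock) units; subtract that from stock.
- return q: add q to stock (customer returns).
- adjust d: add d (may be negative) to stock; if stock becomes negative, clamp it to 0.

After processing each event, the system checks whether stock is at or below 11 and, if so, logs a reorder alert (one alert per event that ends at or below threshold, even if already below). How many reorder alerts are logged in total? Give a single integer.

Answer: 3

Derivation:
Processing events:
Start: stock = 32
  Event 1 (sale 10): sell min(10,32)=10. stock: 32 - 10 = 22. total_sold = 10
  Event 2 (sale 15): sell min(15,22)=15. stock: 22 - 15 = 7. total_sold = 25
  Event 3 (sale 10): sell min(10,7)=7. stock: 7 - 7 = 0. total_sold = 32
  Event 4 (sale 10): sell min(10,0)=0. stock: 0 - 0 = 0. total_sold = 32
  Event 5 (restock 15): 0 + 15 = 15
  Event 6 (restock 25): 15 + 25 = 40
  Event 7 (sale 8): sell min(8,40)=8. stock: 40 - 8 = 32. total_sold = 40
  Event 8 (restock 38): 32 + 38 = 70
  Event 9 (sale 20): sell min(20,70)=20. stock: 70 - 20 = 50. total_sold = 60
  Event 10 (sale 17): sell min(17,50)=17. stock: 50 - 17 = 33. total_sold = 77
  Event 11 (restock 8): 33 + 8 = 41
  Event 12 (sale 17): sell min(17,41)=17. stock: 41 - 17 = 24. total_sold = 94
Final: stock = 24, total_sold = 94

Checking against threshold 11:
  After event 1: stock=22 > 11
  After event 2: stock=7 <= 11 -> ALERT
  After event 3: stock=0 <= 11 -> ALERT
  After event 4: stock=0 <= 11 -> ALERT
  After event 5: stock=15 > 11
  After event 6: stock=40 > 11
  After event 7: stock=32 > 11
  After event 8: stock=70 > 11
  After event 9: stock=50 > 11
  After event 10: stock=33 > 11
  After event 11: stock=41 > 11
  After event 12: stock=24 > 11
Alert events: [2, 3, 4]. Count = 3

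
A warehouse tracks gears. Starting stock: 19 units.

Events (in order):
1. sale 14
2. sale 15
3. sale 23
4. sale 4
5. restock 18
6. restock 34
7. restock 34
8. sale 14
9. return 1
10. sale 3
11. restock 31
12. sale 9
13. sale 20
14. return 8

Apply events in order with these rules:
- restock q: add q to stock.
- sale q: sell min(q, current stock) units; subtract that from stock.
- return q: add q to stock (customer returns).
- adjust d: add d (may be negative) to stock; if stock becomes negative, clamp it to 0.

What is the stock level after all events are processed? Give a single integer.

Processing events:
Start: stock = 19
  Event 1 (sale 14): sell min(14,19)=14. stock: 19 - 14 = 5. total_sold = 14
  Event 2 (sale 15): sell min(15,5)=5. stock: 5 - 5 = 0. total_sold = 19
  Event 3 (sale 23): sell min(23,0)=0. stock: 0 - 0 = 0. total_sold = 19
  Event 4 (sale 4): sell min(4,0)=0. stock: 0 - 0 = 0. total_sold = 19
  Event 5 (restock 18): 0 + 18 = 18
  Event 6 (restock 34): 18 + 34 = 52
  Event 7 (restock 34): 52 + 34 = 86
  Event 8 (sale 14): sell min(14,86)=14. stock: 86 - 14 = 72. total_sold = 33
  Event 9 (return 1): 72 + 1 = 73
  Event 10 (sale 3): sell min(3,73)=3. stock: 73 - 3 = 70. total_sold = 36
  Event 11 (restock 31): 70 + 31 = 101
  Event 12 (sale 9): sell min(9,101)=9. stock: 101 - 9 = 92. total_sold = 45
  Event 13 (sale 20): sell min(20,92)=20. stock: 92 - 20 = 72. total_sold = 65
  Event 14 (return 8): 72 + 8 = 80
Final: stock = 80, total_sold = 65

Answer: 80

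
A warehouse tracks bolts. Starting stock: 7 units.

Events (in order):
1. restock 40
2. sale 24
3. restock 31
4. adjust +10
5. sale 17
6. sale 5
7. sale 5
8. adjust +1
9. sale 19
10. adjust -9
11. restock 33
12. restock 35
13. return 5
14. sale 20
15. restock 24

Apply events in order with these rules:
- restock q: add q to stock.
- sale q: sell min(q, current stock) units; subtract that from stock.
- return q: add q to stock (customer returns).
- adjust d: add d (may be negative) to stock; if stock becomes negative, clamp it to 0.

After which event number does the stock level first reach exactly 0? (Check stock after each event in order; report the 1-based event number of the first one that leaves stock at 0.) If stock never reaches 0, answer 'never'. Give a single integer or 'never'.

Processing events:
Start: stock = 7
  Event 1 (restock 40): 7 + 40 = 47
  Event 2 (sale 24): sell min(24,47)=24. stock: 47 - 24 = 23. total_sold = 24
  Event 3 (restock 31): 23 + 31 = 54
  Event 4 (adjust +10): 54 + 10 = 64
  Event 5 (sale 17): sell min(17,64)=17. stock: 64 - 17 = 47. total_sold = 41
  Event 6 (sale 5): sell min(5,47)=5. stock: 47 - 5 = 42. total_sold = 46
  Event 7 (sale 5): sell min(5,42)=5. stock: 42 - 5 = 37. total_sold = 51
  Event 8 (adjust +1): 37 + 1 = 38
  Event 9 (sale 19): sell min(19,38)=19. stock: 38 - 19 = 19. total_sold = 70
  Event 10 (adjust -9): 19 + -9 = 10
  Event 11 (restock 33): 10 + 33 = 43
  Event 12 (restock 35): 43 + 35 = 78
  Event 13 (return 5): 78 + 5 = 83
  Event 14 (sale 20): sell min(20,83)=20. stock: 83 - 20 = 63. total_sold = 90
  Event 15 (restock 24): 63 + 24 = 87
Final: stock = 87, total_sold = 90

Stock never reaches 0.

Answer: never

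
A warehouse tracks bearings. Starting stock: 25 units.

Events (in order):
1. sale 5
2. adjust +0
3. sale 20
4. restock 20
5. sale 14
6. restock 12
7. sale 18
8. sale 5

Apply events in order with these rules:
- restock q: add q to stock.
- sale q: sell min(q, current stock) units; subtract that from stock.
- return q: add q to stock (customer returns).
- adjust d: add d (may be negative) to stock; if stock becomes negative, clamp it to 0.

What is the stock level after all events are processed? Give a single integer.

Answer: 0

Derivation:
Processing events:
Start: stock = 25
  Event 1 (sale 5): sell min(5,25)=5. stock: 25 - 5 = 20. total_sold = 5
  Event 2 (adjust +0): 20 + 0 = 20
  Event 3 (sale 20): sell min(20,20)=20. stock: 20 - 20 = 0. total_sold = 25
  Event 4 (restock 20): 0 + 20 = 20
  Event 5 (sale 14): sell min(14,20)=14. stock: 20 - 14 = 6. total_sold = 39
  Event 6 (restock 12): 6 + 12 = 18
  Event 7 (sale 18): sell min(18,18)=18. stock: 18 - 18 = 0. total_sold = 57
  Event 8 (sale 5): sell min(5,0)=0. stock: 0 - 0 = 0. total_sold = 57
Final: stock = 0, total_sold = 57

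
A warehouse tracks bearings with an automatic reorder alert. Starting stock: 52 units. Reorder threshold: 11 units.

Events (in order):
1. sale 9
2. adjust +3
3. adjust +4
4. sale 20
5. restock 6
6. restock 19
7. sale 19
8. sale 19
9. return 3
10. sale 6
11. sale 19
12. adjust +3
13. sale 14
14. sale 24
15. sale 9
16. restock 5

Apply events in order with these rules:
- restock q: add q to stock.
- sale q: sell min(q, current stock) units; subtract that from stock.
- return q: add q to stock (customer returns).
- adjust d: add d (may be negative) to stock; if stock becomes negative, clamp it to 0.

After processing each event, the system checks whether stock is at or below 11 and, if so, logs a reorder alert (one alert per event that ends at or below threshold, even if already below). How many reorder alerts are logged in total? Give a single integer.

Answer: 6

Derivation:
Processing events:
Start: stock = 52
  Event 1 (sale 9): sell min(9,52)=9. stock: 52 - 9 = 43. total_sold = 9
  Event 2 (adjust +3): 43 + 3 = 46
  Event 3 (adjust +4): 46 + 4 = 50
  Event 4 (sale 20): sell min(20,50)=20. stock: 50 - 20 = 30. total_sold = 29
  Event 5 (restock 6): 30 + 6 = 36
  Event 6 (restock 19): 36 + 19 = 55
  Event 7 (sale 19): sell min(19,55)=19. stock: 55 - 19 = 36. total_sold = 48
  Event 8 (sale 19): sell min(19,36)=19. stock: 36 - 19 = 17. total_sold = 67
  Event 9 (return 3): 17 + 3 = 20
  Event 10 (sale 6): sell min(6,20)=6. stock: 20 - 6 = 14. total_sold = 73
  Event 11 (sale 19): sell min(19,14)=14. stock: 14 - 14 = 0. total_sold = 87
  Event 12 (adjust +3): 0 + 3 = 3
  Event 13 (sale 14): sell min(14,3)=3. stock: 3 - 3 = 0. total_sold = 90
  Event 14 (sale 24): sell min(24,0)=0. stock: 0 - 0 = 0. total_sold = 90
  Event 15 (sale 9): sell min(9,0)=0. stock: 0 - 0 = 0. total_sold = 90
  Event 16 (restock 5): 0 + 5 = 5
Final: stock = 5, total_sold = 90

Checking against threshold 11:
  After event 1: stock=43 > 11
  After event 2: stock=46 > 11
  After event 3: stock=50 > 11
  After event 4: stock=30 > 11
  After event 5: stock=36 > 11
  After event 6: stock=55 > 11
  After event 7: stock=36 > 11
  After event 8: stock=17 > 11
  After event 9: stock=20 > 11
  After event 10: stock=14 > 11
  After event 11: stock=0 <= 11 -> ALERT
  After event 12: stock=3 <= 11 -> ALERT
  After event 13: stock=0 <= 11 -> ALERT
  After event 14: stock=0 <= 11 -> ALERT
  After event 15: stock=0 <= 11 -> ALERT
  After event 16: stock=5 <= 11 -> ALERT
Alert events: [11, 12, 13, 14, 15, 16]. Count = 6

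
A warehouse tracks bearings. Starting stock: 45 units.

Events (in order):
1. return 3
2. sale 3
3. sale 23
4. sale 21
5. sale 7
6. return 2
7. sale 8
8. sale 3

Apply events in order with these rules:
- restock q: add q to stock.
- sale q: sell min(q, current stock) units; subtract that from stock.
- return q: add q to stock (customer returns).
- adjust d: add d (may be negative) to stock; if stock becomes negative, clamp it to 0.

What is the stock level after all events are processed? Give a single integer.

Processing events:
Start: stock = 45
  Event 1 (return 3): 45 + 3 = 48
  Event 2 (sale 3): sell min(3,48)=3. stock: 48 - 3 = 45. total_sold = 3
  Event 3 (sale 23): sell min(23,45)=23. stock: 45 - 23 = 22. total_sold = 26
  Event 4 (sale 21): sell min(21,22)=21. stock: 22 - 21 = 1. total_sold = 47
  Event 5 (sale 7): sell min(7,1)=1. stock: 1 - 1 = 0. total_sold = 48
  Event 6 (return 2): 0 + 2 = 2
  Event 7 (sale 8): sell min(8,2)=2. stock: 2 - 2 = 0. total_sold = 50
  Event 8 (sale 3): sell min(3,0)=0. stock: 0 - 0 = 0. total_sold = 50
Final: stock = 0, total_sold = 50

Answer: 0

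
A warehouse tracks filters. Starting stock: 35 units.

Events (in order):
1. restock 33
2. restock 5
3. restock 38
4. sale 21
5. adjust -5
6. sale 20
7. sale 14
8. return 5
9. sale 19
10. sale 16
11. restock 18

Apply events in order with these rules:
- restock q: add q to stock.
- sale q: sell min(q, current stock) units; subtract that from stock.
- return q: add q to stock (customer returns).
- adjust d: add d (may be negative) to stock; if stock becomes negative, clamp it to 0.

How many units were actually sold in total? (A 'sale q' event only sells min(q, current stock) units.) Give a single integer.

Processing events:
Start: stock = 35
  Event 1 (restock 33): 35 + 33 = 68
  Event 2 (restock 5): 68 + 5 = 73
  Event 3 (restock 38): 73 + 38 = 111
  Event 4 (sale 21): sell min(21,111)=21. stock: 111 - 21 = 90. total_sold = 21
  Event 5 (adjust -5): 90 + -5 = 85
  Event 6 (sale 20): sell min(20,85)=20. stock: 85 - 20 = 65. total_sold = 41
  Event 7 (sale 14): sell min(14,65)=14. stock: 65 - 14 = 51. total_sold = 55
  Event 8 (return 5): 51 + 5 = 56
  Event 9 (sale 19): sell min(19,56)=19. stock: 56 - 19 = 37. total_sold = 74
  Event 10 (sale 16): sell min(16,37)=16. stock: 37 - 16 = 21. total_sold = 90
  Event 11 (restock 18): 21 + 18 = 39
Final: stock = 39, total_sold = 90

Answer: 90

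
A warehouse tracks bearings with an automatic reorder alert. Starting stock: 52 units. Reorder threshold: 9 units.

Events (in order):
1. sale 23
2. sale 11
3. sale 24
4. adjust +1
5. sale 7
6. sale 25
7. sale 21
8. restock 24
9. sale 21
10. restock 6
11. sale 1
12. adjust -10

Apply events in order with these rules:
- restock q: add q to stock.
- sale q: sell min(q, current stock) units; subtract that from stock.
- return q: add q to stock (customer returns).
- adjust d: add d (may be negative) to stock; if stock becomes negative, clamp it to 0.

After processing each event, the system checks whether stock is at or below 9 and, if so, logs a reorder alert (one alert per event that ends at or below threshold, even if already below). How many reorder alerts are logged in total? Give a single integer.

Answer: 9

Derivation:
Processing events:
Start: stock = 52
  Event 1 (sale 23): sell min(23,52)=23. stock: 52 - 23 = 29. total_sold = 23
  Event 2 (sale 11): sell min(11,29)=11. stock: 29 - 11 = 18. total_sold = 34
  Event 3 (sale 24): sell min(24,18)=18. stock: 18 - 18 = 0. total_sold = 52
  Event 4 (adjust +1): 0 + 1 = 1
  Event 5 (sale 7): sell min(7,1)=1. stock: 1 - 1 = 0. total_sold = 53
  Event 6 (sale 25): sell min(25,0)=0. stock: 0 - 0 = 0. total_sold = 53
  Event 7 (sale 21): sell min(21,0)=0. stock: 0 - 0 = 0. total_sold = 53
  Event 8 (restock 24): 0 + 24 = 24
  Event 9 (sale 21): sell min(21,24)=21. stock: 24 - 21 = 3. total_sold = 74
  Event 10 (restock 6): 3 + 6 = 9
  Event 11 (sale 1): sell min(1,9)=1. stock: 9 - 1 = 8. total_sold = 75
  Event 12 (adjust -10): 8 + -10 = 0 (clamped to 0)
Final: stock = 0, total_sold = 75

Checking against threshold 9:
  After event 1: stock=29 > 9
  After event 2: stock=18 > 9
  After event 3: stock=0 <= 9 -> ALERT
  After event 4: stock=1 <= 9 -> ALERT
  After event 5: stock=0 <= 9 -> ALERT
  After event 6: stock=0 <= 9 -> ALERT
  After event 7: stock=0 <= 9 -> ALERT
  After event 8: stock=24 > 9
  After event 9: stock=3 <= 9 -> ALERT
  After event 10: stock=9 <= 9 -> ALERT
  After event 11: stock=8 <= 9 -> ALERT
  After event 12: stock=0 <= 9 -> ALERT
Alert events: [3, 4, 5, 6, 7, 9, 10, 11, 12]. Count = 9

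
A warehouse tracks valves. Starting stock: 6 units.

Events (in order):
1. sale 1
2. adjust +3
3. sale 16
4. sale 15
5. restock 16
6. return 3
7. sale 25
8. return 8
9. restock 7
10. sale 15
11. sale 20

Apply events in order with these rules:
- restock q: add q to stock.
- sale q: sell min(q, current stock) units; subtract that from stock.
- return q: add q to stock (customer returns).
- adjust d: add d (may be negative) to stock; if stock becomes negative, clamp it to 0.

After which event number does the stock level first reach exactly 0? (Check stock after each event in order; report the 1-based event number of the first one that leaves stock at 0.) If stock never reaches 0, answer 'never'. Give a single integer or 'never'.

Processing events:
Start: stock = 6
  Event 1 (sale 1): sell min(1,6)=1. stock: 6 - 1 = 5. total_sold = 1
  Event 2 (adjust +3): 5 + 3 = 8
  Event 3 (sale 16): sell min(16,8)=8. stock: 8 - 8 = 0. total_sold = 9
  Event 4 (sale 15): sell min(15,0)=0. stock: 0 - 0 = 0. total_sold = 9
  Event 5 (restock 16): 0 + 16 = 16
  Event 6 (return 3): 16 + 3 = 19
  Event 7 (sale 25): sell min(25,19)=19. stock: 19 - 19 = 0. total_sold = 28
  Event 8 (return 8): 0 + 8 = 8
  Event 9 (restock 7): 8 + 7 = 15
  Event 10 (sale 15): sell min(15,15)=15. stock: 15 - 15 = 0. total_sold = 43
  Event 11 (sale 20): sell min(20,0)=0. stock: 0 - 0 = 0. total_sold = 43
Final: stock = 0, total_sold = 43

First zero at event 3.

Answer: 3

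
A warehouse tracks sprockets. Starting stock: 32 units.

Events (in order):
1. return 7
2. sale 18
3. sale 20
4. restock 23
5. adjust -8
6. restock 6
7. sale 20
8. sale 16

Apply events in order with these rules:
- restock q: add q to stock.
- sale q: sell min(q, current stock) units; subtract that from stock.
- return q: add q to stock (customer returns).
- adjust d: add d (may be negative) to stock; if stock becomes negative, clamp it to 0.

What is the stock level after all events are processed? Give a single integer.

Answer: 0

Derivation:
Processing events:
Start: stock = 32
  Event 1 (return 7): 32 + 7 = 39
  Event 2 (sale 18): sell min(18,39)=18. stock: 39 - 18 = 21. total_sold = 18
  Event 3 (sale 20): sell min(20,21)=20. stock: 21 - 20 = 1. total_sold = 38
  Event 4 (restock 23): 1 + 23 = 24
  Event 5 (adjust -8): 24 + -8 = 16
  Event 6 (restock 6): 16 + 6 = 22
  Event 7 (sale 20): sell min(20,22)=20. stock: 22 - 20 = 2. total_sold = 58
  Event 8 (sale 16): sell min(16,2)=2. stock: 2 - 2 = 0. total_sold = 60
Final: stock = 0, total_sold = 60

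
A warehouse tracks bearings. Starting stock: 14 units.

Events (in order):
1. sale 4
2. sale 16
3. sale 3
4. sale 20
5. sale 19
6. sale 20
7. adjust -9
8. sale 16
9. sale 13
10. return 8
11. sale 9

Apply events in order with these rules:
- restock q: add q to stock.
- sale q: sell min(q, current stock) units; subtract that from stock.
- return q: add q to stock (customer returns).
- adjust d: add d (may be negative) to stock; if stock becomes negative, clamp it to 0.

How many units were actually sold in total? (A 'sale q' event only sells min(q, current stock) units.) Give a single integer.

Processing events:
Start: stock = 14
  Event 1 (sale 4): sell min(4,14)=4. stock: 14 - 4 = 10. total_sold = 4
  Event 2 (sale 16): sell min(16,10)=10. stock: 10 - 10 = 0. total_sold = 14
  Event 3 (sale 3): sell min(3,0)=0. stock: 0 - 0 = 0. total_sold = 14
  Event 4 (sale 20): sell min(20,0)=0. stock: 0 - 0 = 0. total_sold = 14
  Event 5 (sale 19): sell min(19,0)=0. stock: 0 - 0 = 0. total_sold = 14
  Event 6 (sale 20): sell min(20,0)=0. stock: 0 - 0 = 0. total_sold = 14
  Event 7 (adjust -9): 0 + -9 = 0 (clamped to 0)
  Event 8 (sale 16): sell min(16,0)=0. stock: 0 - 0 = 0. total_sold = 14
  Event 9 (sale 13): sell min(13,0)=0. stock: 0 - 0 = 0. total_sold = 14
  Event 10 (return 8): 0 + 8 = 8
  Event 11 (sale 9): sell min(9,8)=8. stock: 8 - 8 = 0. total_sold = 22
Final: stock = 0, total_sold = 22

Answer: 22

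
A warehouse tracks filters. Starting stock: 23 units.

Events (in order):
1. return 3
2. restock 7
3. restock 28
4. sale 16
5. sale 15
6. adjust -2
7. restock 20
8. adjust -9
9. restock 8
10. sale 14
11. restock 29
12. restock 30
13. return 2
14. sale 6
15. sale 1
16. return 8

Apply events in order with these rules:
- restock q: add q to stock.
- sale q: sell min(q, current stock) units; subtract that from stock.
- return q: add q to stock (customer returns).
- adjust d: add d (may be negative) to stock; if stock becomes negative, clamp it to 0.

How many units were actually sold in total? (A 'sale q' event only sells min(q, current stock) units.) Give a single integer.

Processing events:
Start: stock = 23
  Event 1 (return 3): 23 + 3 = 26
  Event 2 (restock 7): 26 + 7 = 33
  Event 3 (restock 28): 33 + 28 = 61
  Event 4 (sale 16): sell min(16,61)=16. stock: 61 - 16 = 45. total_sold = 16
  Event 5 (sale 15): sell min(15,45)=15. stock: 45 - 15 = 30. total_sold = 31
  Event 6 (adjust -2): 30 + -2 = 28
  Event 7 (restock 20): 28 + 20 = 48
  Event 8 (adjust -9): 48 + -9 = 39
  Event 9 (restock 8): 39 + 8 = 47
  Event 10 (sale 14): sell min(14,47)=14. stock: 47 - 14 = 33. total_sold = 45
  Event 11 (restock 29): 33 + 29 = 62
  Event 12 (restock 30): 62 + 30 = 92
  Event 13 (return 2): 92 + 2 = 94
  Event 14 (sale 6): sell min(6,94)=6. stock: 94 - 6 = 88. total_sold = 51
  Event 15 (sale 1): sell min(1,88)=1. stock: 88 - 1 = 87. total_sold = 52
  Event 16 (return 8): 87 + 8 = 95
Final: stock = 95, total_sold = 52

Answer: 52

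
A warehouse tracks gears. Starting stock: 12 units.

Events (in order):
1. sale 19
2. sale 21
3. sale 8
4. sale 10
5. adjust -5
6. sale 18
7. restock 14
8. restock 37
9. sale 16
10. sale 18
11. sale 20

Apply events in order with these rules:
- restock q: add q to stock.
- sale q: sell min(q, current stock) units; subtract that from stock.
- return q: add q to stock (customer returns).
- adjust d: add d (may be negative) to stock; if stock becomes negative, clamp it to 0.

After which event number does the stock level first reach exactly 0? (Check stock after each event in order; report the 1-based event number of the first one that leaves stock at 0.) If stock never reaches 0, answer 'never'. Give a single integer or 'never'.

Processing events:
Start: stock = 12
  Event 1 (sale 19): sell min(19,12)=12. stock: 12 - 12 = 0. total_sold = 12
  Event 2 (sale 21): sell min(21,0)=0. stock: 0 - 0 = 0. total_sold = 12
  Event 3 (sale 8): sell min(8,0)=0. stock: 0 - 0 = 0. total_sold = 12
  Event 4 (sale 10): sell min(10,0)=0. stock: 0 - 0 = 0. total_sold = 12
  Event 5 (adjust -5): 0 + -5 = 0 (clamped to 0)
  Event 6 (sale 18): sell min(18,0)=0. stock: 0 - 0 = 0. total_sold = 12
  Event 7 (restock 14): 0 + 14 = 14
  Event 8 (restock 37): 14 + 37 = 51
  Event 9 (sale 16): sell min(16,51)=16. stock: 51 - 16 = 35. total_sold = 28
  Event 10 (sale 18): sell min(18,35)=18. stock: 35 - 18 = 17. total_sold = 46
  Event 11 (sale 20): sell min(20,17)=17. stock: 17 - 17 = 0. total_sold = 63
Final: stock = 0, total_sold = 63

First zero at event 1.

Answer: 1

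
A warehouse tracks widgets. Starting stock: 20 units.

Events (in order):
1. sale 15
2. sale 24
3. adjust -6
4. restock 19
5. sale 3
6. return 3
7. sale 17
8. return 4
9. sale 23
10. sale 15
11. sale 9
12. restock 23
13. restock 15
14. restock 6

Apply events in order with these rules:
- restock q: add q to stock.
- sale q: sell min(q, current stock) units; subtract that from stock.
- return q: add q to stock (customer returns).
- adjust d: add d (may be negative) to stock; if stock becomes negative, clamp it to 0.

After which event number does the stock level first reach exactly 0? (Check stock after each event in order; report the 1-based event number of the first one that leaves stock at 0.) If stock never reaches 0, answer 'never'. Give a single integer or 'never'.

Answer: 2

Derivation:
Processing events:
Start: stock = 20
  Event 1 (sale 15): sell min(15,20)=15. stock: 20 - 15 = 5. total_sold = 15
  Event 2 (sale 24): sell min(24,5)=5. stock: 5 - 5 = 0. total_sold = 20
  Event 3 (adjust -6): 0 + -6 = 0 (clamped to 0)
  Event 4 (restock 19): 0 + 19 = 19
  Event 5 (sale 3): sell min(3,19)=3. stock: 19 - 3 = 16. total_sold = 23
  Event 6 (return 3): 16 + 3 = 19
  Event 7 (sale 17): sell min(17,19)=17. stock: 19 - 17 = 2. total_sold = 40
  Event 8 (return 4): 2 + 4 = 6
  Event 9 (sale 23): sell min(23,6)=6. stock: 6 - 6 = 0. total_sold = 46
  Event 10 (sale 15): sell min(15,0)=0. stock: 0 - 0 = 0. total_sold = 46
  Event 11 (sale 9): sell min(9,0)=0. stock: 0 - 0 = 0. total_sold = 46
  Event 12 (restock 23): 0 + 23 = 23
  Event 13 (restock 15): 23 + 15 = 38
  Event 14 (restock 6): 38 + 6 = 44
Final: stock = 44, total_sold = 46

First zero at event 2.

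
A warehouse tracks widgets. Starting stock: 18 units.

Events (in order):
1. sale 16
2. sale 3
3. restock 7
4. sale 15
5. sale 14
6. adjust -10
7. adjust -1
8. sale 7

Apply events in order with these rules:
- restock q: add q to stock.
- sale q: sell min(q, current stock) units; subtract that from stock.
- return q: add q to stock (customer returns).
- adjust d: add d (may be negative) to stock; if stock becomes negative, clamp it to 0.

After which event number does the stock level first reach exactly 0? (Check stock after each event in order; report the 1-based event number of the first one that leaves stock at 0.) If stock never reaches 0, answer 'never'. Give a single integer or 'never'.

Answer: 2

Derivation:
Processing events:
Start: stock = 18
  Event 1 (sale 16): sell min(16,18)=16. stock: 18 - 16 = 2. total_sold = 16
  Event 2 (sale 3): sell min(3,2)=2. stock: 2 - 2 = 0. total_sold = 18
  Event 3 (restock 7): 0 + 7 = 7
  Event 4 (sale 15): sell min(15,7)=7. stock: 7 - 7 = 0. total_sold = 25
  Event 5 (sale 14): sell min(14,0)=0. stock: 0 - 0 = 0. total_sold = 25
  Event 6 (adjust -10): 0 + -10 = 0 (clamped to 0)
  Event 7 (adjust -1): 0 + -1 = 0 (clamped to 0)
  Event 8 (sale 7): sell min(7,0)=0. stock: 0 - 0 = 0. total_sold = 25
Final: stock = 0, total_sold = 25

First zero at event 2.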